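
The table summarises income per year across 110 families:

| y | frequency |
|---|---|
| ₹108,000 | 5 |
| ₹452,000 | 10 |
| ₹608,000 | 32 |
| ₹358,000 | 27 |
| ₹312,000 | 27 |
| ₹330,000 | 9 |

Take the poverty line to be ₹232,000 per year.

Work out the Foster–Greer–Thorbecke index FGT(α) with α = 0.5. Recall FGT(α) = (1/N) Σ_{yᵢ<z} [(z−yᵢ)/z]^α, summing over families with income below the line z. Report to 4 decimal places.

0.0332

Incomes under z: 5×₹108,000 (q = 5 of N = 110).
Relative gaps: (232000−108000)/232000 = 0.5345 (×5).
Raised to α = 0.5: 0.73108 (×5).
Sum = 3.655416; FGT(0.5) = 3.655416 / 110 = 0.0332.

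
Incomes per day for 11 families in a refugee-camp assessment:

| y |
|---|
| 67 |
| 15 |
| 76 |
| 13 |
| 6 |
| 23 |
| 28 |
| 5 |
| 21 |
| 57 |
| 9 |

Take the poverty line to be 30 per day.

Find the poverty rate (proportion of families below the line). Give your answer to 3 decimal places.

0.727

8 of the 11 families have income below 30.
H = 8/11 = 0.727.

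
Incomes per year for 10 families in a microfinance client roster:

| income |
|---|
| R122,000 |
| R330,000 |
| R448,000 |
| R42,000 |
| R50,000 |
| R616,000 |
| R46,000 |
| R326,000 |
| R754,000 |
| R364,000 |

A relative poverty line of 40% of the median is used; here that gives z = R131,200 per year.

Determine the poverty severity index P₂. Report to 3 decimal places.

0.127

Incomes under z: R42,000, R46,000, R50,000, R122,000 (q = 4 of N = 10).
Relative gaps: (131200−42000)/131200 = 0.6799; (131200−46000)/131200 = 0.6494; (131200−50000)/131200 = 0.6189; (131200−122000)/131200 = 0.0701.
Squared: 0.4622; 0.4217; 0.3830; 0.0049.
Sum = 1.271899; P₂ = 1.271899 / 10 = 0.127.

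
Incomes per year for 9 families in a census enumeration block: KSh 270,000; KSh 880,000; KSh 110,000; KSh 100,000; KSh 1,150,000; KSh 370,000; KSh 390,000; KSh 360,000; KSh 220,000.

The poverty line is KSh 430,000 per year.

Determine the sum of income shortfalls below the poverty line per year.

KSh 1,190,000

Poor units: KSh 100,000, KSh 110,000, KSh 220,000, KSh 270,000, KSh 360,000, KSh 370,000, KSh 390,000 (q = 7 of N = 9).
Individual gaps: 430000−100000 = 330000; 430000−110000 = 320000; 430000−220000 = 210000; 430000−270000 = 160000; 430000−360000 = 70000; 430000−370000 = 60000; 430000−390000 = 40000.
Aggregate gap = KSh 1,190,000.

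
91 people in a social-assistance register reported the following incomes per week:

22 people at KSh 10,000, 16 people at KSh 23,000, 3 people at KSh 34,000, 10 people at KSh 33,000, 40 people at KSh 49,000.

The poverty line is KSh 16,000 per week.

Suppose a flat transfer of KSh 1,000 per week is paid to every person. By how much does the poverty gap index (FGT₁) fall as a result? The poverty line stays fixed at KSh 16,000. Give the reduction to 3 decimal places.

Before: below the line — 22×KSh 10,000; poverty gap index (FGT₁) = 0.09066.
After the KSh 1,000 transfer: below the line — 22×KSh 11,000; poverty gap index (FGT₁) = 0.07555.
Reduction = 0.09066 − 0.07555 = 0.015.

0.015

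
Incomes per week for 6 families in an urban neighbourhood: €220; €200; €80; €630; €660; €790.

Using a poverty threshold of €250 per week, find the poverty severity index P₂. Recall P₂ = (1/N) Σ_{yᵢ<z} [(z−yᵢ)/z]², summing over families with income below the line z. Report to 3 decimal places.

Below the line: €80, €200, €220 (q = 3 of N = 6).
Normalized shortfalls: (250−80)/250 = 0.6800; (250−200)/250 = 0.2000; (250−220)/250 = 0.1200.
Squared: 0.4624; 0.0400; 0.0144.
Sum = 0.516800; P₂ = 0.516800 / 6 = 0.086.

0.086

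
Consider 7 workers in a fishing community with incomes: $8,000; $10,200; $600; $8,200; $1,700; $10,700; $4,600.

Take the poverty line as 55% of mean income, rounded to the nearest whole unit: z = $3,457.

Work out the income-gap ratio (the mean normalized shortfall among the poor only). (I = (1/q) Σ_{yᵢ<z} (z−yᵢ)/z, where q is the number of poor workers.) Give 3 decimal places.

0.667

Below the line: $600, $1,700 (q = 2 of N = 7).
Shortfall ratios (z−y)/z: 0.8264, 0.5082; sum = 1.334683.
The income-gap ratio divides by q (the poor only): 1.334683 / 2 = 0.667.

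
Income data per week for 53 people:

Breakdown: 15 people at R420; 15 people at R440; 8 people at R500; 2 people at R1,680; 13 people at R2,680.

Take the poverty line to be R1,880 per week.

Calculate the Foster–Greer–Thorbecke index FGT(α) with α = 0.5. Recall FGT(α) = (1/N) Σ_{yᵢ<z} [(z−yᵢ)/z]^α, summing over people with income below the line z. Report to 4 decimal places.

0.6387

Below the line: 15×R420, 15×R440, 8×R500, 2×R1,680 (q = 40 of N = 53).
Relative gaps: (1880−420)/1880 = 0.7766 (×15); (1880−440)/1880 = 0.7660 (×15); (1880−500)/1880 = 0.7340 (×8); (1880−1680)/1880 = 0.1064 (×2).
Raised to α = 0.5: 0.88125 (×15); 0.87519 (×15); 0.85676 (×8); 0.32616 (×2).
Sum = 33.852980; FGT(0.5) = 33.852980 / 53 = 0.6387.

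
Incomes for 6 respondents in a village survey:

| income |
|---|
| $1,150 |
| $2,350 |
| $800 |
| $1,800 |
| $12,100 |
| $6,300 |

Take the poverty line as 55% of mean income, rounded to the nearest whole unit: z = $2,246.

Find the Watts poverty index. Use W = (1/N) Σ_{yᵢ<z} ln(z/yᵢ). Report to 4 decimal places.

Below z: $800, $1,150, $1,800 (q = 3 of N = 6).
ln(z/y) terms: ln(2246/800) = 1.0323; ln(2246/1150) = 0.6694; ln(2246/1800) = 0.2214.
W = 1.923048 / 6 = 0.3205.

0.3205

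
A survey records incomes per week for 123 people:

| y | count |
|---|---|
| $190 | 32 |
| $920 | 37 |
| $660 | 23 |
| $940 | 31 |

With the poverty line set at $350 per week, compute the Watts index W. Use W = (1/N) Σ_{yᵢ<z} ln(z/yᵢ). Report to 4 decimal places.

0.1589

Below the line: 32×$190 (q = 32 of N = 123).
Log gaps: ln(350/190) = 0.6109 (×32).
W = 19.549091 / 123 = 0.1589.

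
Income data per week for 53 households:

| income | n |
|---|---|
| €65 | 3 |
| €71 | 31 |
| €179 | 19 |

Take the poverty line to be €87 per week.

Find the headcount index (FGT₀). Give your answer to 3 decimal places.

34 of the 53 households have income below €87.
H = 34/53 = 0.642.

0.642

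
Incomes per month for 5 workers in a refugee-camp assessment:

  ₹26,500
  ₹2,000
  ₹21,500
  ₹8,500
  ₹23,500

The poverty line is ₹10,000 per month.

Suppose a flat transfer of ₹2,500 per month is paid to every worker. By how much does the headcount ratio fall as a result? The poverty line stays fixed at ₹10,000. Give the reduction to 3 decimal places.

0.200

Before: below the line — ₹2,000, ₹8,500; headcount ratio = 0.40000.
After the ₹2,500 transfer: below the line — ₹4,500; headcount ratio = 0.20000.
Reduction = 0.40000 − 0.20000 = 0.200.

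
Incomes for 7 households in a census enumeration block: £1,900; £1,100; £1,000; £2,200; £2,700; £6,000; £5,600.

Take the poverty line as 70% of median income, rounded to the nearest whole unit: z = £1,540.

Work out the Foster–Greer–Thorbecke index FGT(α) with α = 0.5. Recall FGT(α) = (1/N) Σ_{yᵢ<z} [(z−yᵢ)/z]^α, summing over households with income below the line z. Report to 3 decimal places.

0.161

Incomes under z: £1,000, £1,100 (q = 2 of N = 7).
Gap ratios (z−y)/z: (1540−1000)/1540 = 0.3506; (1540−1100)/1540 = 0.2857.
Raised to α = 0.5: 0.59216; 0.53452.
Sum = 1.126679; FGT(0.5) = 1.126679 / 7 = 0.161.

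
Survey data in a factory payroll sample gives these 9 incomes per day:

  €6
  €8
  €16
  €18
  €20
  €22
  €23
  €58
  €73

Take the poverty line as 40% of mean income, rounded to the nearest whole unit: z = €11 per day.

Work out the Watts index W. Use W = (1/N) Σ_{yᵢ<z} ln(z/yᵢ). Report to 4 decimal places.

0.1027

Incomes under z: €6, €8 (q = 2 of N = 9).
ln(z/y) terms: ln(11/6) = 0.6061; ln(11/8) = 0.3185.
W = 0.924590 / 9 = 0.1027.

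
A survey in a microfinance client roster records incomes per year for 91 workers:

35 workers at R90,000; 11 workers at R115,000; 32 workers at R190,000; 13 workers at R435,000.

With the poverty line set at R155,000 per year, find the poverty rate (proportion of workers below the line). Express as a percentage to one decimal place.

50.5%

46 of the 91 workers have income below R155,000.
H = 46/91 = 50.5%.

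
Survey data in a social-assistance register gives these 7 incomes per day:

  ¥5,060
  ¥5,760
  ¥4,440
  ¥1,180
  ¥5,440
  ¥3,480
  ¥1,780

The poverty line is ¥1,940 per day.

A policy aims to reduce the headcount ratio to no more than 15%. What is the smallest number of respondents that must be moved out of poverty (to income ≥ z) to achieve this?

1

Currently q = 2 of N = 7 are below the line (H = 0.286).
A headcount ratio of at most 15% allows at most ⌊0.15 × 7⌋ = 1 poor respondents.
So at least 2 − 1 = 1 must be lifted.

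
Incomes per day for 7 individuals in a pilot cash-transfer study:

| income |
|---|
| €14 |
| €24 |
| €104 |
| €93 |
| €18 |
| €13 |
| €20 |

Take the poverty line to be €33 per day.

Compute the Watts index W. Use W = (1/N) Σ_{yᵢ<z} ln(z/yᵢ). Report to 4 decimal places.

0.4592

Poor units: €13, €14, €18, €20, €24 (q = 5 of N = 7).
Log shortfalls: ln(33/13) = 0.9316; ln(33/14) = 0.8575; ln(33/18) = 0.6061; ln(33/20) = 0.5008; ln(33/24) = 0.3185.
W = 3.214373 / 7 = 0.4592.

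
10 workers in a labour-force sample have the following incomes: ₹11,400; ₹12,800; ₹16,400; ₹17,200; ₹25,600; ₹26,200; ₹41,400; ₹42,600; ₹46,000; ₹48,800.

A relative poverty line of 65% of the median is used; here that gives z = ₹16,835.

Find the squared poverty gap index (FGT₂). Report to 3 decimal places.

0.016

Incomes under z: ₹11,400, ₹12,800, ₹16,400 (q = 3 of N = 10).
Normalized shortfalls: (16835−11400)/16835 = 0.3228; (16835−12800)/16835 = 0.2397; (16835−16400)/16835 = 0.0258.
Squared: 0.1042; 0.0574; 0.0007.
Sum = 0.162339; P₂ = 0.162339 / 10 = 0.016.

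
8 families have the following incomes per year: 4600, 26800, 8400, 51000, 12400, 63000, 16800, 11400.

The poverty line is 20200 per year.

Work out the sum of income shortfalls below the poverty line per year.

47400

Below z: 4600, 8400, 11400, 12400, 16800 (q = 5 of N = 8).
Individual gaps: 20200−4600 = 15600; 20200−8400 = 11800; 20200−11400 = 8800; 20200−12400 = 7800; 20200−16800 = 3400.
Aggregate gap = 47400.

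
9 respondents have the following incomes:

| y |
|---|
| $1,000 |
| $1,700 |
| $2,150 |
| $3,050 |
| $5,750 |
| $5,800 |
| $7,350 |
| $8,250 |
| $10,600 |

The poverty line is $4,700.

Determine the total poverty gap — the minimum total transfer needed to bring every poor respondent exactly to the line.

Below the line: $1,000, $1,700, $2,150, $3,050 (q = 4 of N = 9).
Individual gaps: 4700−1000 = 3700; 4700−1700 = 3000; 4700−2150 = 2550; 4700−3050 = 1650.
Aggregate gap = $10,900.

$10,900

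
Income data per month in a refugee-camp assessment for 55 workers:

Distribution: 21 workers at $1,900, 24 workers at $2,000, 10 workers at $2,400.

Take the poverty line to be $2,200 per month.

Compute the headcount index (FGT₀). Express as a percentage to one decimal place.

81.8%

45 of the 55 workers have income below $2,200.
H = 45/55 = 81.8%.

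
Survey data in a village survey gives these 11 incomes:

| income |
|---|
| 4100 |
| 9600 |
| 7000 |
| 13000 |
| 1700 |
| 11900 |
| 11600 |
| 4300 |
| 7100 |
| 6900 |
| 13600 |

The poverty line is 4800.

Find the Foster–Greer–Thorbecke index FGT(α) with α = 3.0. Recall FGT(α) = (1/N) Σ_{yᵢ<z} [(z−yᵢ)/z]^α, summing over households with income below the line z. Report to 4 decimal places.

0.0249

Below z: 1700, 4100, 4300 (q = 3 of N = 11).
Shortfall ratios: (4800−1700)/4800 = 0.6458; (4800−4100)/4800 = 0.1458; (4800−4300)/4800 = 0.1042.
Raised to α = 3.0: 0.26938; 0.00310; 0.00113.
Sum = 0.273609; FGT(3.0) = 0.273609 / 11 = 0.0249.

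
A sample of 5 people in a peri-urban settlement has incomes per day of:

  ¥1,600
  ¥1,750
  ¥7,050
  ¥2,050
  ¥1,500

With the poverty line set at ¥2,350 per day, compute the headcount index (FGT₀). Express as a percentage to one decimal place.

4 of the 5 people have income below ¥2,350.
H = 4/5 = 80.0%.

80.0%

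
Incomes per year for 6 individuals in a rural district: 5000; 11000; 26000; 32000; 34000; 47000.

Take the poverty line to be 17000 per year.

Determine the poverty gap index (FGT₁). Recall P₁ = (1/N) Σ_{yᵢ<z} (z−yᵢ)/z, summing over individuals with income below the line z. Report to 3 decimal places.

Below z: 5000, 11000 (q = 2 of N = 6).
Shortfall ratios: (17000−5000)/17000 = 0.7059; (17000−11000)/17000 = 0.3529.
Σ = 1.058824. Dividing by the full population N = 6 gives P₁ = 0.176.

0.176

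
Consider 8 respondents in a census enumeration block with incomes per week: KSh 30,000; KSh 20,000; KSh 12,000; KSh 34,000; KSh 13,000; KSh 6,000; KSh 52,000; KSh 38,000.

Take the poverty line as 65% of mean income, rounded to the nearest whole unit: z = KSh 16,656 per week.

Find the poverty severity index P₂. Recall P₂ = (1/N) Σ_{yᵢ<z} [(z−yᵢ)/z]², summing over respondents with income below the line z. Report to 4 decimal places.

0.0670

Below the line: KSh 6,000, KSh 12,000, KSh 13,000 (q = 3 of N = 8).
Shortfall ratios: (16656−6000)/16656 = 0.6398; (16656−12000)/16656 = 0.2795; (16656−13000)/16656 = 0.2195.
Squared: 0.4093; 0.0781; 0.0482.
Sum = 0.535627; P₂ = 0.535627 / 8 = 0.0670.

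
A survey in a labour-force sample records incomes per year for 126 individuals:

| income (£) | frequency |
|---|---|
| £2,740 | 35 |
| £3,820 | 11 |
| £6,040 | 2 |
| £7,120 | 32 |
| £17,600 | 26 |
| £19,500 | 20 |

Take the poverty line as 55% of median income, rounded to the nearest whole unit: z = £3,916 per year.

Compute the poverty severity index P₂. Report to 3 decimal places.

0.025

Poor units: 35×£2,740, 11×£3,820 (q = 46 of N = 126).
Shortfall ratios: (3916−2740)/3916 = 0.3003 (×35); (3916−3820)/3916 = 0.0245 (×11).
Squared: 0.0902 (×35); 0.0006 (×11).
Sum = 3.163049; P₂ = 3.163049 / 126 = 0.025.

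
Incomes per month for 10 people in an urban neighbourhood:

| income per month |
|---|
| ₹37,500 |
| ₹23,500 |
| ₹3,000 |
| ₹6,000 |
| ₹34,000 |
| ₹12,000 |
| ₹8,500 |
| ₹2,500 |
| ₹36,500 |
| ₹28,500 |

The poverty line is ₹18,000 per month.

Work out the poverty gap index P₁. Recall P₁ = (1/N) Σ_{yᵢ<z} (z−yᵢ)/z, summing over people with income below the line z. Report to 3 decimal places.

Below z: ₹2,500, ₹3,000, ₹6,000, ₹8,500, ₹12,000 (q = 5 of N = 10).
Gap ratios (z−y)/z: (18000−2500)/18000 = 0.8611; (18000−3000)/18000 = 0.8333; (18000−6000)/18000 = 0.6667; (18000−8500)/18000 = 0.5278; (18000−12000)/18000 = 0.3333.
Σ = 3.222222. Dividing by the full population N = 10 gives P₁ = 0.322.

0.322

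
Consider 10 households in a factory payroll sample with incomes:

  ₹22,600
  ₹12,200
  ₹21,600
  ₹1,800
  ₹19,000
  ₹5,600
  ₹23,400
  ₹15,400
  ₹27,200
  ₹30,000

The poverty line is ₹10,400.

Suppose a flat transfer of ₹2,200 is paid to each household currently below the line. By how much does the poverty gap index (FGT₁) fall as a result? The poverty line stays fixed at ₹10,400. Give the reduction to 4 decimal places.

0.0423

Before: below the line — ₹1,800, ₹5,600; poverty gap index (FGT₁) = 0.128846.
After the ₹2,200 transfer: below the line — ₹4,000, ₹7,800; poverty gap index (FGT₁) = 0.086538.
Reduction = 0.128846 − 0.086538 = 0.0423.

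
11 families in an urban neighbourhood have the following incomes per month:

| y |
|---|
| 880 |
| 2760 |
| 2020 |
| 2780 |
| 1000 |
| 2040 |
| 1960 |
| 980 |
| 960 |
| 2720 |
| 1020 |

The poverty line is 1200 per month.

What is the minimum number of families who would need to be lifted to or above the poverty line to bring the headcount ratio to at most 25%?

Currently q = 5 of N = 11 are below the line (H = 0.455).
A headcount ratio of at most 25% allows at most ⌊0.25 × 11⌋ = 2 poor families.
So at least 5 − 2 = 3 must be lifted.

3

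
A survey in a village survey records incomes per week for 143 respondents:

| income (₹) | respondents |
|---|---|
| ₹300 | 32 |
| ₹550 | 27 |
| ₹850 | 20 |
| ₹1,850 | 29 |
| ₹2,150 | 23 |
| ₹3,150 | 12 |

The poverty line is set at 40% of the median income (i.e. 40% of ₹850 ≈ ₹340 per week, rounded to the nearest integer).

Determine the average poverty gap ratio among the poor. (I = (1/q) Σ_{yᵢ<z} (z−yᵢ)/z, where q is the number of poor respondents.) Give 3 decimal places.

0.118

Below z: 32×₹300 (q = 32 of N = 143).
Relative gaps: 0.1176 (×32); sum = 3.764706.
The income-gap ratio divides by q (the poor only): 3.764706 / 32 = 0.118.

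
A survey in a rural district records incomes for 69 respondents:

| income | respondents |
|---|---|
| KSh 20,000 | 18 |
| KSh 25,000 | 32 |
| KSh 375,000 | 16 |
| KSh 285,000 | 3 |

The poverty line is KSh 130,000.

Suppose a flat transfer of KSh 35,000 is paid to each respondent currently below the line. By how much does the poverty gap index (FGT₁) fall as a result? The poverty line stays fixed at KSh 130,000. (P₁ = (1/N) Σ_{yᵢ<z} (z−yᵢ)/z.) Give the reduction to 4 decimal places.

0.1951

Before: below the line — 18×KSh 20,000, 32×KSh 25,000; poverty gap index (FGT₁) = 0.595318.
After the KSh 35,000 transfer: below the line — 18×KSh 55,000, 32×KSh 60,000; poverty gap index (FGT₁) = 0.400223.
Reduction = 0.595318 − 0.400223 = 0.1951.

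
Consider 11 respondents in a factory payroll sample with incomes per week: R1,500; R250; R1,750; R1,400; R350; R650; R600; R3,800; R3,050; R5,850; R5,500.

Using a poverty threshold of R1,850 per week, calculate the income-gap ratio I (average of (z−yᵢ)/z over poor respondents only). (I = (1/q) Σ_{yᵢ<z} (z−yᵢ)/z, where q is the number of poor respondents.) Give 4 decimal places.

Poor units: R250, R350, R600, R650, R1,400, R1,500, R1,750 (q = 7 of N = 11).
Relative gaps: 0.8649, 0.8108, 0.6757, 0.6486, 0.2432, 0.1892, 0.0541; sum = 3.486486.
The income-gap ratio divides by q (the poor only): 3.486486 / 7 = 0.4981.

0.4981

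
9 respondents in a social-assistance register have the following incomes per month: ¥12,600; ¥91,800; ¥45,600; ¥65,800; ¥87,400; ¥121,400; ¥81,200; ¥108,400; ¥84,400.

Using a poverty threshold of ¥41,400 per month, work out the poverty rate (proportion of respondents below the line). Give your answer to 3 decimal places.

0.111

1 of the 9 respondents have income below ¥41,400.
H = 1/9 = 0.111.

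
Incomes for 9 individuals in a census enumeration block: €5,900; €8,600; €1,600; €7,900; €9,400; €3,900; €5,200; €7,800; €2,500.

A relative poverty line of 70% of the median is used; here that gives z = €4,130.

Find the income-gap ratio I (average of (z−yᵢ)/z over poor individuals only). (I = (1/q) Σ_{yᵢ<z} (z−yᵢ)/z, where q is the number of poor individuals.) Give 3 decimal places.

0.354

Incomes under z: €1,600, €2,500, €3,900 (q = 3 of N = 9).
Shortfall ratios (z−y)/z: 0.6126, 0.3947, 0.0557; sum = 1.062954.
The income-gap ratio divides by q (the poor only): 1.062954 / 3 = 0.354.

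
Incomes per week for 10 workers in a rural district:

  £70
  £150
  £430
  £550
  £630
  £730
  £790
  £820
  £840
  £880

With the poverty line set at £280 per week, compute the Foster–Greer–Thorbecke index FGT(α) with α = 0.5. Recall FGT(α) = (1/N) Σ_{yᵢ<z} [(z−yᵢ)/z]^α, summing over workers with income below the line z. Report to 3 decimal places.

Below the line: £70, £150 (q = 2 of N = 10).
Gap ratios (z−y)/z: (280−70)/280 = 0.7500; (280−150)/280 = 0.4643.
Raised to α = 0.5: 0.86603; 0.68139.
Sum = 1.547411; FGT(0.5) = 1.547411 / 10 = 0.155.

0.155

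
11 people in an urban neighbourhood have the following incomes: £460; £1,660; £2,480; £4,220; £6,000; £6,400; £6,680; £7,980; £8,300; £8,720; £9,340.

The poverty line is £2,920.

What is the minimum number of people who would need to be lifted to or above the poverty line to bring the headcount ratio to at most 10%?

2

Currently q = 3 of N = 11 are below the line (H = 0.273).
A headcount ratio of at most 10% allows at most ⌊0.10 × 11⌋ = 1 poor people.
So at least 3 − 1 = 2 must be lifted.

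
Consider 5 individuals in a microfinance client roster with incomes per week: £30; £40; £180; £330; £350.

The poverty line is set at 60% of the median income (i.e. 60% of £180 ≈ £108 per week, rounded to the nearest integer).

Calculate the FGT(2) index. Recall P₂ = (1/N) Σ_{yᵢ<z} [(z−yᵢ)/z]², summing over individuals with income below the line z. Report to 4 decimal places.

0.1836

Below the line: £30, £40 (q = 2 of N = 5).
Relative gaps: (108−30)/108 = 0.7222; (108−40)/108 = 0.6296.
Squared: 0.5216; 0.3964.
Sum = 0.918038; P₂ = 0.918038 / 5 = 0.1836.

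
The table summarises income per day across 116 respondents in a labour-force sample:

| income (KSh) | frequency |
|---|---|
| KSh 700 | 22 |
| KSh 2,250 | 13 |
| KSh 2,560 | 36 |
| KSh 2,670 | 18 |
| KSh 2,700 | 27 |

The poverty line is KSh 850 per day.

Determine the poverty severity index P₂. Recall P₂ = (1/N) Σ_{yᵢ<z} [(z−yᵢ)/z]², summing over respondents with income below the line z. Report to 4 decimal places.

0.0059

Incomes under z: 22×KSh 700 (q = 22 of N = 116).
Gap ratios (z−y)/z: (850−700)/850 = 0.1765 (×22).
Squared: 0.0311 (×22).
Sum = 0.685121; P₂ = 0.685121 / 116 = 0.0059.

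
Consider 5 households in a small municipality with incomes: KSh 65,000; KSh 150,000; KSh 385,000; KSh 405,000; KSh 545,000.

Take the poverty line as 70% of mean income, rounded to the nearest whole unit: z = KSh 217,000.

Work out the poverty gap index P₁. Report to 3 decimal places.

Below the line: KSh 65,000, KSh 150,000 (q = 2 of N = 5).
Normalized shortfalls: (217000−65000)/217000 = 0.7005; (217000−150000)/217000 = 0.3088.
Sum of shortfalls = 1.009217; P₁ averages over all N: 1.009217 / 5 = 0.202.

0.202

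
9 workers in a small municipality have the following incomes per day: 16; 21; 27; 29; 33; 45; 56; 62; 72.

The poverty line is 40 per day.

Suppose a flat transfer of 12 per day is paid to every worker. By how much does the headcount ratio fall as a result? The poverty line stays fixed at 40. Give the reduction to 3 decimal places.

Before: below the line — 16, 21, 27, 29, 33; headcount ratio = 0.55556.
After the 12 transfer: below the line — 28, 33, 39; headcount ratio = 0.33333.
Reduction = 0.55556 − 0.33333 = 0.222.

0.222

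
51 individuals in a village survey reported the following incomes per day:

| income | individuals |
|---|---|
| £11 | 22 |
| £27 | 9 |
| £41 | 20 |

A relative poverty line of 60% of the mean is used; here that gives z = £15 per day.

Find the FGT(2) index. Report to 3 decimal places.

0.031

Below the line: 22×£11 (q = 22 of N = 51).
Normalized shortfalls: (15−11)/15 = 0.2667 (×22).
Squared: 0.0711 (×22).
Sum = 1.564444; P₂ = 1.564444 / 51 = 0.031.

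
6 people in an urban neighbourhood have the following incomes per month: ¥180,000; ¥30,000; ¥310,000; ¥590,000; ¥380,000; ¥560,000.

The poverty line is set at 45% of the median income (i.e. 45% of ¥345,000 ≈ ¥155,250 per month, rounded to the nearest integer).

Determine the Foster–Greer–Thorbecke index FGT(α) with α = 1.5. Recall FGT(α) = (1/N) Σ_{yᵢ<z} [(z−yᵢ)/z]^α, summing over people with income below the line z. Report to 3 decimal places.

Poor units: ¥30,000 (q = 1 of N = 6).
Normalized shortfalls: (155250−30000)/155250 = 0.8068.
Raised to α = 1.5: 0.72463.
Sum = 0.724635; FGT(1.5) = 0.724635 / 6 = 0.121.

0.121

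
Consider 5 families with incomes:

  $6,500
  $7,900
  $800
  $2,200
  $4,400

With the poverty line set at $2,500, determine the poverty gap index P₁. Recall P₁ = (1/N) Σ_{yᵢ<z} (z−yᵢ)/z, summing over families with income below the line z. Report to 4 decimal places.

0.1600

Below z: $800, $2,200 (q = 2 of N = 5).
Shortfall ratios: (2500−800)/2500 = 0.6800; (2500−2200)/2500 = 0.1200.
Σ = 0.800000. Dividing by the full population N = 5 gives P₁ = 0.1600.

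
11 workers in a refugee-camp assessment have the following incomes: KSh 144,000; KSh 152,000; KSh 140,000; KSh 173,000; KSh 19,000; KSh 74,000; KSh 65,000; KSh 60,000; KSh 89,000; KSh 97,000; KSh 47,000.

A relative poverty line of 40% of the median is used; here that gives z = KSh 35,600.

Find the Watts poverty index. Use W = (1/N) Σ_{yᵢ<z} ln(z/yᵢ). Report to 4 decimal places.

0.0571

Below the line: KSh 19,000 (q = 1 of N = 11).
Log gaps: ln(35600/19000) = 0.6279.
W = 0.627907 / 11 = 0.0571.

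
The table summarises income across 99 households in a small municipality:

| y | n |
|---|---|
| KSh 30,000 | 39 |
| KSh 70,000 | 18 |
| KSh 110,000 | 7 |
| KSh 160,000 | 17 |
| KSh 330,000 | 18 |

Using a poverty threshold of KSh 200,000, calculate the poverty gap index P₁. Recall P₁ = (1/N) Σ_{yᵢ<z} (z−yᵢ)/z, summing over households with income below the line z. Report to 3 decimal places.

Below z: 39×KSh 30,000, 18×KSh 70,000, 7×KSh 110,000, 17×KSh 160,000 (q = 81 of N = 99).
Relative gaps: (200000−30000)/200000 = 0.8500 (×39); (200000−70000)/200000 = 0.6500 (×18); (200000−110000)/200000 = 0.4500 (×7); (200000−160000)/200000 = 0.2000 (×17).
Σ = 51.400000. Dividing by the full population N = 99 gives P₁ = 0.519.

0.519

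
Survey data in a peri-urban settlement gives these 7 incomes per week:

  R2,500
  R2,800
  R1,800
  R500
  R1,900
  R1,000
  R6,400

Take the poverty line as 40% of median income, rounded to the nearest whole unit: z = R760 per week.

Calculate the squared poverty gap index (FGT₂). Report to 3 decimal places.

Below the line: R500 (q = 1 of N = 7).
Gap ratios (z−y)/z: (760−500)/760 = 0.3421.
Squared: 0.1170.
Sum = 0.117036; P₂ = 0.117036 / 7 = 0.017.

0.017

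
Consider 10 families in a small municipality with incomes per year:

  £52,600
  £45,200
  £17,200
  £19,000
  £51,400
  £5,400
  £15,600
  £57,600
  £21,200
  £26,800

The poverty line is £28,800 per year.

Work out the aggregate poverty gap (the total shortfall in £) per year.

£67,600

Below z: £5,400, £15,600, £17,200, £19,000, £21,200, £26,800 (q = 6 of N = 10).
Individual gaps: 28800−5400 = 23400; 28800−15600 = 13200; 28800−17200 = 11600; 28800−19000 = 9800; 28800−21200 = 7600; 28800−26800 = 2000.
Aggregate gap = £67,600.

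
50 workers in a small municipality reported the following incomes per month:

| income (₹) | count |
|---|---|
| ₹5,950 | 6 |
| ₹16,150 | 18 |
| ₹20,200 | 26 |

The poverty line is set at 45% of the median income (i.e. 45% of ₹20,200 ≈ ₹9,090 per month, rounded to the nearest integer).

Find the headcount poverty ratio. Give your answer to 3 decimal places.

0.120

6 of the 50 workers have income below ₹9,090.
H = 6/50 = 0.120.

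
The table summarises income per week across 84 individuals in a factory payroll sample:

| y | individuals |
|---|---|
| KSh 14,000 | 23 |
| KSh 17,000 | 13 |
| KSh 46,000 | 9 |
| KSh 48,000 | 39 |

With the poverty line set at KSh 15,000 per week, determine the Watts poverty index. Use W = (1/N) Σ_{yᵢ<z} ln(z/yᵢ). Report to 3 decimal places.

0.019

Incomes under z: 23×KSh 14,000 (q = 23 of N = 84).
ln(z/y) terms: ln(15000/14000) = 0.0690 (×23).
W = 1.586836 / 84 = 0.019.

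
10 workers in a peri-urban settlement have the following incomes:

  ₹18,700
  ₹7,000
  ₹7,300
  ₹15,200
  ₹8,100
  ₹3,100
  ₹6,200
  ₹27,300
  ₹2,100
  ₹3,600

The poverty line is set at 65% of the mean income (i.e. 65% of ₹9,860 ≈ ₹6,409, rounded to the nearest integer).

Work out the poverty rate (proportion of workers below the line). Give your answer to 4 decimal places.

4 of the 10 workers have income below ₹6,409.
H = 4/10 = 0.4000.

0.4000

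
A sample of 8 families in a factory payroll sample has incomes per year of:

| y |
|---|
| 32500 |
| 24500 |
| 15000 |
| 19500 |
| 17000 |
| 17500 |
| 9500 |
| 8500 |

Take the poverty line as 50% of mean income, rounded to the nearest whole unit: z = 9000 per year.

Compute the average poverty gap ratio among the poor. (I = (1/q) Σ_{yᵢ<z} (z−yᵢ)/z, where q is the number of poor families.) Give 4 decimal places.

0.0556

Poor units: 8500 (q = 1 of N = 8).
Relative gaps: 0.0556; sum = 0.055556.
The income-gap ratio divides by q (the poor only): 0.055556 / 1 = 0.0556.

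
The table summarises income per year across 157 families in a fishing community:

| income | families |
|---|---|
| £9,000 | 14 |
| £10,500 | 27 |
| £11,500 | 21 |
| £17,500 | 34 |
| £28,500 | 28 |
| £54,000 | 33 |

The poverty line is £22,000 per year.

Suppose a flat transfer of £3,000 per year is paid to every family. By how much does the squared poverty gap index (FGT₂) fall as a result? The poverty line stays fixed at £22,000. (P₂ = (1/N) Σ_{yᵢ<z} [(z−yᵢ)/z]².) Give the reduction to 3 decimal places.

Before: below the line — 14×£9,000, 27×£10,500, 21×£11,500, 34×£17,500; squared poverty gap index (FGT₂) = 0.11766.
After the £3,000 transfer: below the line — 14×£12,000, 27×£13,500, 21×£14,500, 34×£20,500; squared poverty gap index (FGT₂) = 0.06065.
Reduction = 0.11766 − 0.06065 = 0.057.

0.057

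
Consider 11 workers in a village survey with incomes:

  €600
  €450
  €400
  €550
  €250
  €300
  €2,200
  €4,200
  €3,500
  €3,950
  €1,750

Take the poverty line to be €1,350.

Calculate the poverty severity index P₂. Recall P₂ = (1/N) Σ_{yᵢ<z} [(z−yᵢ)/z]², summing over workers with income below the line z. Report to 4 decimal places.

Below the line: €250, €300, €400, €450, €550, €600 (q = 6 of N = 11).
Relative gaps: (1350−250)/1350 = 0.8148; (1350−300)/1350 = 0.7778; (1350−400)/1350 = 0.7037; (1350−450)/1350 = 0.6667; (1350−550)/1350 = 0.5926; (1350−600)/1350 = 0.5556.
Squared: 0.6639; 0.6049; 0.4952; 0.4444; 0.3512; 0.3086.
Sum = 2.868313; P₂ = 2.868313 / 11 = 0.2608.

0.2608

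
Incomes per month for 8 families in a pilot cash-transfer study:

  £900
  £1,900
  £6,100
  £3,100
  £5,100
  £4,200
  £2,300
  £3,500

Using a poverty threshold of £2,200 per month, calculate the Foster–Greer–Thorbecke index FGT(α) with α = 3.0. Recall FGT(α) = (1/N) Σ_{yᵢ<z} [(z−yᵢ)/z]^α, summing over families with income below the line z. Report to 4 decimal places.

0.0261

Below z: £900, £1,900 (q = 2 of N = 8).
Shortfall ratios: (2200−900)/2200 = 0.5909; (2200−1900)/2200 = 0.1364.
Raised to α = 3.0: 0.20633; 0.00254.
Sum = 0.208866; FGT(3.0) = 0.208866 / 8 = 0.0261.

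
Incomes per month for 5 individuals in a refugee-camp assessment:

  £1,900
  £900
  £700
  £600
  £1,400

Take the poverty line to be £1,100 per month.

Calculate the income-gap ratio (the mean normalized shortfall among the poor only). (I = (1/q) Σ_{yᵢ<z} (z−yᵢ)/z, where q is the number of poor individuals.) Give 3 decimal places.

0.333

Below the line: £600, £700, £900 (q = 3 of N = 5).
Shortfall ratios (z−y)/z: 0.4545, 0.3636, 0.1818; sum = 1.000000.
I averages over the q = 3 poor units only: 1.000000 / 3 = 0.333.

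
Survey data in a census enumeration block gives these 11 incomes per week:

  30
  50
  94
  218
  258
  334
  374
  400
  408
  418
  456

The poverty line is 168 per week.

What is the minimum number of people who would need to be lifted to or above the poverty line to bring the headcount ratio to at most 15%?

2

Currently q = 3 of N = 11 are below the line (H = 0.273).
A headcount ratio of at most 15% allows at most ⌊0.15 × 11⌋ = 1 poor people.
So at least 3 − 1 = 2 must be lifted.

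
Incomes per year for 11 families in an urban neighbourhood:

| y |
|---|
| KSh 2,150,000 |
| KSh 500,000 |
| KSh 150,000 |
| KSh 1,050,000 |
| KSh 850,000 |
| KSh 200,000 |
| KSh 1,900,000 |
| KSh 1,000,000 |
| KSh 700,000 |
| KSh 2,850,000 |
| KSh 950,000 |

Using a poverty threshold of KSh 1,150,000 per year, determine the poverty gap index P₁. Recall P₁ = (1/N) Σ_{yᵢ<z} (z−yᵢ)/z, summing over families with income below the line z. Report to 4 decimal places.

0.3004

Below the line: KSh 150,000, KSh 200,000, KSh 500,000, KSh 700,000, KSh 850,000, KSh 950,000, KSh 1,000,000, KSh 1,050,000 (q = 8 of N = 11).
Relative gaps: (1150000−150000)/1150000 = 0.8696; (1150000−200000)/1150000 = 0.8261; (1150000−500000)/1150000 = 0.5652; (1150000−700000)/1150000 = 0.3913; (1150000−850000)/1150000 = 0.2609; (1150000−950000)/1150000 = 0.1739; (1150000−1000000)/1150000 = 0.1304; (1150000−1050000)/1150000 = 0.0870.
Sum of shortfalls = 3.304348; P₁ averages over all N: 3.304348 / 11 = 0.3004.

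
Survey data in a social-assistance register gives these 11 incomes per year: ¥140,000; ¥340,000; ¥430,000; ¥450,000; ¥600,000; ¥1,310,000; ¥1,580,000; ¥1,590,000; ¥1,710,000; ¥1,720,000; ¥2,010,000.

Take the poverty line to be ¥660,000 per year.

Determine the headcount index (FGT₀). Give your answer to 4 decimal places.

5 of the 11 people have income below ¥660,000.
H = 5/11 = 0.4545.

0.4545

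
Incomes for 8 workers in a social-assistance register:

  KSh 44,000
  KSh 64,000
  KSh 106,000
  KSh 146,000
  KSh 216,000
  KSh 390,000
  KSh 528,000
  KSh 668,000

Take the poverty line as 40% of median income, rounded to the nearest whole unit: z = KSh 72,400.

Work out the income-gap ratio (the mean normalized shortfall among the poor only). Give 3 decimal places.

0.254

Below z: KSh 44,000, KSh 64,000 (q = 2 of N = 8).
Shortfall ratios (z−y)/z: 0.3923, 0.1160; sum = 0.508287.
The income-gap ratio divides by q (the poor only): 0.508287 / 2 = 0.254.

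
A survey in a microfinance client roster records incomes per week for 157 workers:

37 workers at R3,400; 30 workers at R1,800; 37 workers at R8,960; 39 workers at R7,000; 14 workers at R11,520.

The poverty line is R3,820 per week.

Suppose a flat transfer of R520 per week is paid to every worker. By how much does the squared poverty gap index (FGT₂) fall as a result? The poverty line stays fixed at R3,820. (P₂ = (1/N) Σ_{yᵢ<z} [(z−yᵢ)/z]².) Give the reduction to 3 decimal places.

Before: below the line — 30×R1,800, 37×R3,400; squared poverty gap index (FGT₂) = 0.05628.
After the R520 transfer: below the line — 30×R2,320; squared poverty gap index (FGT₂) = 0.02946.
Reduction = 0.05628 − 0.02946 = 0.027.

0.027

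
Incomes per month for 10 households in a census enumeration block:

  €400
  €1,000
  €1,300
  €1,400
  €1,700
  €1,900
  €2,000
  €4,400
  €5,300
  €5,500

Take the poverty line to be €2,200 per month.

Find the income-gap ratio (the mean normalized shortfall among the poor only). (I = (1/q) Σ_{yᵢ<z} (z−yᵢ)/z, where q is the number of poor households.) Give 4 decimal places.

Below the line: €400, €1,000, €1,300, €1,400, €1,700, €1,900, €2,000 (q = 7 of N = 10).
Relative gaps: 0.8182, 0.5455, 0.4091, 0.3636, 0.2273, 0.1364, 0.0909; sum = 2.590909.
The income-gap ratio divides by q (the poor only): 2.590909 / 7 = 0.3701.

0.3701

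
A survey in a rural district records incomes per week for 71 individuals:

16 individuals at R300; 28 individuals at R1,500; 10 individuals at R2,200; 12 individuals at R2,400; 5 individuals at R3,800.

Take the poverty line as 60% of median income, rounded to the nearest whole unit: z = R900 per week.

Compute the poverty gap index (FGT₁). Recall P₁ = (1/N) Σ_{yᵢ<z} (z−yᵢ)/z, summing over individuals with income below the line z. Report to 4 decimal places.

Poor units: 16×R300 (q = 16 of N = 71).
Relative gaps: (900−300)/900 = 0.6667 (×16).
Sum of shortfalls = 10.666667; P₁ averages over all N: 10.666667 / 71 = 0.1502.

0.1502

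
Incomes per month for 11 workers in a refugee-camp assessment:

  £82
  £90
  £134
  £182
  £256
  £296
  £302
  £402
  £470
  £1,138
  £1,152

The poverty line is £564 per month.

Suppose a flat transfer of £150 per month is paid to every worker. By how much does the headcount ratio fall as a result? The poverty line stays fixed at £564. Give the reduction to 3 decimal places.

Before: below the line — £82, £90, £134, £182, £256, £296, £302, £402, £470; headcount ratio = 0.81818.
After the £150 transfer: below the line — £232, £240, £284, £332, £406, £446, £452, £552; headcount ratio = 0.72727.
Reduction = 0.81818 − 0.72727 = 0.091.

0.091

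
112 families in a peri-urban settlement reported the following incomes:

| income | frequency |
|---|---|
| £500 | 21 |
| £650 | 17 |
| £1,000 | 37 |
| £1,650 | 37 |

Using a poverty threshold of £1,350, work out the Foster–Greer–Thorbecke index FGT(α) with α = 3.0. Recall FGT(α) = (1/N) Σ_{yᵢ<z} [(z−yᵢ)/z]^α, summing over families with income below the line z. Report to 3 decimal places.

0.074

Below z: 21×£500, 17×£650, 37×£1,000 (q = 75 of N = 112).
Gap ratios (z−y)/z: (1350−500)/1350 = 0.6296 (×21); (1350−650)/1350 = 0.5185 (×17); (1350−1000)/1350 = 0.2593 (×37).
Raised to α = 3.0: 0.24961 (×21); 0.13941 (×17); 0.01743 (×37).
Sum = 8.256465; FGT(3.0) = 8.256465 / 112 = 0.074.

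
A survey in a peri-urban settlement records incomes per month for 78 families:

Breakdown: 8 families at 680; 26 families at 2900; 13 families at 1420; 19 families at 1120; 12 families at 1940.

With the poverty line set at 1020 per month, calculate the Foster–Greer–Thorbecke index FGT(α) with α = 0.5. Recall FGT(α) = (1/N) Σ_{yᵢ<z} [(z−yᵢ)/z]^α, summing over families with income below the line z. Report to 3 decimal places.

0.059

Poor units: 8×680 (q = 8 of N = 78).
Shortfall ratios: (1020−680)/1020 = 0.3333 (×8).
Raised to α = 0.5: 0.57735 (×8).
Sum = 4.618802; FGT(0.5) = 4.618802 / 78 = 0.059.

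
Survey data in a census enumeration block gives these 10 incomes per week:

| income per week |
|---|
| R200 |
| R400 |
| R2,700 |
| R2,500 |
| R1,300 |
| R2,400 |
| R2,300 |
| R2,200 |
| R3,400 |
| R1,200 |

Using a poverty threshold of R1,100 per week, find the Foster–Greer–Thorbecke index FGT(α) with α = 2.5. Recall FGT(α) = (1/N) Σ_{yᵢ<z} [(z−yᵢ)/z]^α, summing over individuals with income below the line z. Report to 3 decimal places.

Below z: R200, R400 (q = 2 of N = 10).
Gap ratios (z−y)/z: (1100−200)/1100 = 0.8182; (1100−400)/1100 = 0.6364.
Raised to α = 2.5: 0.60551; 0.32305.
Sum = 0.928560; FGT(2.5) = 0.928560 / 10 = 0.093.

0.093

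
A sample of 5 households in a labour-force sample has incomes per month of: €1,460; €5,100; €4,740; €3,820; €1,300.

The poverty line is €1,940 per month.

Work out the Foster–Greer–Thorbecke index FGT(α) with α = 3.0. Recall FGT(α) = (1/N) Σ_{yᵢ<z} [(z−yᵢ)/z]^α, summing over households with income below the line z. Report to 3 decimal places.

0.010

Poor units: €1,300, €1,460 (q = 2 of N = 5).
Normalized shortfalls: (1940−1300)/1940 = 0.3299; (1940−1460)/1940 = 0.2474.
Raised to α = 3.0: 0.03590; 0.01515.
Sum = 0.051050; FGT(3.0) = 0.051050 / 5 = 0.010.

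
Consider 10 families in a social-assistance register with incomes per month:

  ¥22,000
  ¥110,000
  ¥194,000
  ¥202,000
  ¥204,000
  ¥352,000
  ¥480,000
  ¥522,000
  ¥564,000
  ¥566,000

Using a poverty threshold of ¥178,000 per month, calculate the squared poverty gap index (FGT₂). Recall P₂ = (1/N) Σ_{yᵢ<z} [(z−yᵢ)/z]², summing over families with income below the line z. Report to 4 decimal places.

0.0914

Poor units: ¥22,000, ¥110,000 (q = 2 of N = 10).
Shortfall ratios: (178000−22000)/178000 = 0.8764; (178000−110000)/178000 = 0.3820.
Squared: 0.7681; 0.1459.
Sum = 0.914026; P₂ = 0.914026 / 10 = 0.0914.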